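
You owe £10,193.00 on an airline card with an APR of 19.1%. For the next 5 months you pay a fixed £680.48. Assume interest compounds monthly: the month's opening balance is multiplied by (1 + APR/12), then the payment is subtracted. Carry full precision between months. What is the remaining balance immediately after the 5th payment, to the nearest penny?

Monthly rate r = 19.1%/12 = 1.59167% = 0.0159167.
Each month: B ← B·(1+r) − £680.48.
Month 1: interest £162.24; balance after payment £9,674.76.
Month 2: interest £153.99; balance after payment £9,148.27.
Month 3: interest £145.61; balance after payment £8,613.40.
Month 4: interest £137.10; balance after payment £8,070.02.
Month 5: interest £128.45; balance after payment £7,517.98.

£7,517.98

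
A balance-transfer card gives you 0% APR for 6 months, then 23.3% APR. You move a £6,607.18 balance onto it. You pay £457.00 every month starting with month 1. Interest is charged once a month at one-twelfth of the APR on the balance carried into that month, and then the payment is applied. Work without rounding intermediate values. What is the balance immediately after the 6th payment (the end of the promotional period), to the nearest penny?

Promo months 1–6 at r₀ = 0%/12 = 0; months 7+ at r₁ = 23.3%/12 = 0.0194167.
After month 6 (no interest yet): B = £6,607.18 − 6·£457.00 = £3,865.18.

£3,865.18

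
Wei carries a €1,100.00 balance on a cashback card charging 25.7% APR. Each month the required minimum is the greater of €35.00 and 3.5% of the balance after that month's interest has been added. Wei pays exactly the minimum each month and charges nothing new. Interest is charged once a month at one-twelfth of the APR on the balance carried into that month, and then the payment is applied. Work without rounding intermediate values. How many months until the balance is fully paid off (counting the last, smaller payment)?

Monthly rate r = 25.7%/12 = 2.14167% = 0.0214167.
While 3.5% of the post-interest balance exceeds €35.00, each month B ← (B·(1+r))·(1 − 0.035), i.e. B shrinks by the factor (1+r)·0.965 = 0.98567.
This holds for months 1–9. Entering month 10 the balance is €965.97; 3.5% of the post-interest balance is now below €35.00, so the flat €35.00 minimum applies from here.
From month 10 a fixed €35.00 at rate r clears €965.97 in 43 more payments. Total: 9 + 43 = 52 months.

52 months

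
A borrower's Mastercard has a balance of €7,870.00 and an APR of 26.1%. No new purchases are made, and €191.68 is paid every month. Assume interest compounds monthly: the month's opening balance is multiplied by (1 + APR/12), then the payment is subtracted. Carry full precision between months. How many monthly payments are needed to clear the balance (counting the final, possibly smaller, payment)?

104 months

Monthly rate r = 26.1%/12 = 2.175% = 0.02175.
Recurrence: B ← B·(1+r) − €191.68.
Month 1: interest €171.17; balance after payment €7,849.49.
Month 2: interest €170.73; balance after payment €7,828.54.
Closed form: n = −ln(1 − rB₀/P)/ln(1+r) = −ln(0.10699)/ln(1.02175) ≈ 103.874, so the balance reaches zero during payment 104.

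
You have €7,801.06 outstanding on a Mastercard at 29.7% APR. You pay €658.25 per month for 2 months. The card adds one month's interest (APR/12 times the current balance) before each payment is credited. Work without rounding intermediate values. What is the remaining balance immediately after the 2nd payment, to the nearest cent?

€6,859.20

Monthly rate r = 29.7%/12 = 2.475% = 0.02475.
Each month: B ← B·(1+r) − €658.25.
Month 1: interest €193.08; balance after payment €7,335.89.
Month 2: interest €181.56; balance after payment €6,859.20.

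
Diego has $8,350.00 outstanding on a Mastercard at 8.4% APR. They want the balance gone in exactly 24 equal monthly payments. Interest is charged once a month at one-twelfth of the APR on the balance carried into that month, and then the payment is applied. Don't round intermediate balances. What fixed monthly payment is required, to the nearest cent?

Monthly rate r = 8.4%/12 = 0.7% = 0.007.
Level-payment amortization: P = B₀·r / (1 − (1+r)^(−n)) = 8350.00·0.007 / (1 − 1.007^(−24)).
Denominator 1 − (1+r)^(−24) = 0.15415126.
P = 58.45 / 0.15415126 ≈ 379.17.

$379.17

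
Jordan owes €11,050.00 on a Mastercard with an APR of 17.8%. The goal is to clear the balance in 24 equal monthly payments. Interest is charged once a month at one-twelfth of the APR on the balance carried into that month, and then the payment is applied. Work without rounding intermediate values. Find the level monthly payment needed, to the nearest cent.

€550.59

Monthly rate r = 17.8%/12 = 1.48333% = 0.0148333.
Level-payment amortization: P = B₀·r / (1 − (1+r)^(−n)) = 11050.00·0.0148333 / (1 − 1.01483^(−24)).
Denominator 1 − (1+r)^(−24) = 0.297693591.
P = 163.908 / 0.297693591 ≈ 550.59.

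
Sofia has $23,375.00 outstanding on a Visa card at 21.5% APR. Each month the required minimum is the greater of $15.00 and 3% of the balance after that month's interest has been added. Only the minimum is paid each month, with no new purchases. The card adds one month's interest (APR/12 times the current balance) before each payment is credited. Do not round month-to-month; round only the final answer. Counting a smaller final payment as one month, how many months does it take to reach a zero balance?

354 months

Monthly rate r = 21.5%/12 = 1.79167% = 0.0179167.
While 3% of the post-interest balance exceeds $15.00, each month B ← (B·(1+r))·(1 − 0.03), i.e. B shrinks by the factor (1+r)·0.97 = 0.98738.
This holds for months 1–305. Entering month 306 the balance is $485.69; 3% of the post-interest balance is now below $15.00, so the flat $15.00 minimum applies from here.
From month 306 a fixed $15.00 at rate r clears $485.69 in 49 more payments. Total: 305 + 49 = 354 months.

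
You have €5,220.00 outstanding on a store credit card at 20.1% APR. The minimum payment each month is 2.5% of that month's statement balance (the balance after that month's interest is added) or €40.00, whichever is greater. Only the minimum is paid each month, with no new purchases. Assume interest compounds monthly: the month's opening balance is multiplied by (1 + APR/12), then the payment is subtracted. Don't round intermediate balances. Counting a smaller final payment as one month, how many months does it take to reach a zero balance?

203 months

Monthly rate r = 20.1%/12 = 1.675% = 0.01675.
While 2.5% of the post-interest balance exceeds €40.00, each month B ← (B·(1+r))·(1 − 0.025), i.e. B shrinks by the factor (1+r)·0.975 = 0.99133.
This holds for months 1–138. Entering month 139 the balance is €1,569.87; 2.5% of the post-interest balance is now below €40.00, so the flat €40.00 minimum applies from here.
From month 139 a fixed €40.00 at rate r clears €1,569.87 in 65 more payments. Total: 138 + 65 = 203 months.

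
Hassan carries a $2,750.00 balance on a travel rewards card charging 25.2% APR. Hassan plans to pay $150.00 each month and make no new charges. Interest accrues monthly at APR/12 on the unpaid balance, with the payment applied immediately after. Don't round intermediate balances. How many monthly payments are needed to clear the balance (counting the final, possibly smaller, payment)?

24 payments

Monthly rate r = 25.2%/12 = 2.1% = 0.021.
Recurrence: B ← B·(1+r) − $150.00.
Month 1: interest $57.75; balance after payment $2,657.75.
Month 2: interest $55.81; balance after payment $2,563.56.
Closed form: n = −ln(1 − rB₀/P)/ln(1+r) = −ln(0.615)/ln(1.021) ≈ 23.391, so the balance reaches zero during payment 24.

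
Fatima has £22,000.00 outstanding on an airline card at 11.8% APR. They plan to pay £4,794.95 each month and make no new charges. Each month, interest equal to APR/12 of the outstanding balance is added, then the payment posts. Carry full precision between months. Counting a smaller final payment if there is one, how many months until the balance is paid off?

Monthly rate r = 11.8%/12 = 0.983333% = 0.00983333.
Recurrence: B ← B·(1+r) − £4,794.95.
Month 1: interest £216.33; balance after payment £17,421.38.
Month 2: interest £171.31; balance after payment £12,797.74.
Month 3: interest £125.84; balance after payment £8,128.64.
Month 4: interest £79.93; balance after payment £3,413.62.
Month 5: interest £33.57; balance after payment £0.00.

5 months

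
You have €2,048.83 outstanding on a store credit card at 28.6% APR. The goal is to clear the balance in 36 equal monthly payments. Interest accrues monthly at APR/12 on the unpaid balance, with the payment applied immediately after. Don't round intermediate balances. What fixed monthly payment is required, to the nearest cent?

Monthly rate r = 28.6%/12 = 2.38333% = 0.0238333.
Level-payment amortization: P = B₀·r / (1 − (1+r)^(−n)) = 2048.83·0.0238333 / (1 − 1.02383^(−36)).
Denominator 1 − (1+r)^(−36) = 0.57170159.
P = 48.8304 / 0.57170159 ≈ 85.41.

€85.41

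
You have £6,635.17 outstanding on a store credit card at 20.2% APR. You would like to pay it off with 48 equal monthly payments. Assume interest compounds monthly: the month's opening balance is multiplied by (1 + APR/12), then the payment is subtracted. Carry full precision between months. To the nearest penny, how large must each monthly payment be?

£202.62

Monthly rate r = 20.2%/12 = 1.68333% = 0.0168333.
Level-payment amortization: P = B₀·r / (1 − (1+r)^(−n)) = 6635.17·0.0168333 / (1 − 1.01683^(−48)).
Denominator 1 − (1+r)^(−48) = 0.551243431.
P = 111.692 / 0.551243431 ≈ 202.62.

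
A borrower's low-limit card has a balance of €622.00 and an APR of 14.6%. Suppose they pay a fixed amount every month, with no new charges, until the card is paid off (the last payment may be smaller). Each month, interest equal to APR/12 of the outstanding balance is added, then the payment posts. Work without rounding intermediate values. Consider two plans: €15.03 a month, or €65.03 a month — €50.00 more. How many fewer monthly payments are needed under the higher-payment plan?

47 fewer payments

Monthly rate r = 14.6%/12 = 1.21667% = 0.0121667.
At €15.03/mo: n = ⌈−ln(1 − rB₀/P)/ln(1+r)⌉ = 58 payments (last €13.51); total interest = total paid − €622.00 = €248.22.
At €65.03/mo: 11 payments (last €15.05); total interest €43.35.
Payments saved = 58 − 11 = 47.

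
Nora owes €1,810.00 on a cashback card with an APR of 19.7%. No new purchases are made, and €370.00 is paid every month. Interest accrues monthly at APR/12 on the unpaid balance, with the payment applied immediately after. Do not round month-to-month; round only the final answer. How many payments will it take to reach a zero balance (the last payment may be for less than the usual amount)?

Monthly rate r = 19.7%/12 = 1.64167% = 0.0164167.
Recurrence: B ← B·(1+r) − €370.00.
Month 1: interest €29.71; balance after payment €1,469.71.
Month 2: interest €24.13; balance after payment €1,123.84.
Month 3: interest €18.45; balance after payment €772.29.
Month 4: interest €12.68; balance after payment €414.97.
Month 5: interest €6.81; balance after payment €51.78.
Month 6: interest €0.85; balance after payment €0.00.

6 months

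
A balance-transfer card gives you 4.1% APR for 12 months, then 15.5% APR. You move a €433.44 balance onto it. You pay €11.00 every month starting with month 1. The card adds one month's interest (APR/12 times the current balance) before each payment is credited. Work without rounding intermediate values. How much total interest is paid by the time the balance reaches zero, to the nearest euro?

Promo months 1–12 at r₀ = 4.1%/12 = 0.00341667; months 13+ at r₁ = 15.5%/12 = 0.0129167.
After month 12: iterate B ← B·(1+r₀) − €11.00 for 12 months → €317.04.
Then at r₁ with €11.00/mo: n₂ = −ln(1 − r₁·B/P)/ln(1+r₁) ≈ 36.28 → 37 more payments.
Total paid = 48·€11.00 + €3.14 = €531.14; interest = €531.14 − €433.44 = €97.70.

€98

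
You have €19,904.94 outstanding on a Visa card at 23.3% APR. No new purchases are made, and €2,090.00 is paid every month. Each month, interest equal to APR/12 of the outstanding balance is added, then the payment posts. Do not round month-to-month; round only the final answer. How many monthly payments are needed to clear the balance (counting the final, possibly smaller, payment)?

Monthly rate r = 23.3%/12 = 1.94167% = 0.0194167.
Recurrence: B ← B·(1+r) − €2,090.00.
Month 1: interest €386.49; balance after payment €18,201.43.
Month 2: interest €353.41; balance after payment €16,464.84.
Closed form: n = −ln(1 − rB₀/P)/ln(1+r) = −ln(0.81508)/ln(1.01942) ≈ 10.633, so the balance reaches zero during payment 11.

11 months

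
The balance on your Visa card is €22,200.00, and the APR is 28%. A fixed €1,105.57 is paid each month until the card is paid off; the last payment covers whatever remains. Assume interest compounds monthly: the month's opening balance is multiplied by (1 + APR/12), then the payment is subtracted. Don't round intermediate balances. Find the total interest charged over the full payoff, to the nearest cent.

Monthly rate r = 28%/12 = 2.33333% = 0.0233333.
Payoff takes n = ⌈−ln(1 − rB₀/P)/ln(1+r)⌉ = ⌈27.406⌉ = 28 payments; the last is €451.65.
Total paid = 27·€1,105.57 + €451.65 = €30,302.04.
Total interest = total paid − principal = €30,302.04 − €22,200.00 = €8,102.04.

€8,102.04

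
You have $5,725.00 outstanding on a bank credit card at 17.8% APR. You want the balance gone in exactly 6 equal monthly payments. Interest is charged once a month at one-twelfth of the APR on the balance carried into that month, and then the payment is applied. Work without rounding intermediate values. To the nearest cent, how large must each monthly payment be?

$1,004.31

Monthly rate r = 17.8%/12 = 1.48333% = 0.0148333.
Level-payment amortization: P = B₀·r / (1 − (1+r)^(−n)) = 5725.00·0.0148333 / (1 − 1.01483^(−6)).
Denominator 1 − (1+r)^(−6) = 0.0845562626.
P = 84.9208 / 0.0845562626 ≈ 1004.31.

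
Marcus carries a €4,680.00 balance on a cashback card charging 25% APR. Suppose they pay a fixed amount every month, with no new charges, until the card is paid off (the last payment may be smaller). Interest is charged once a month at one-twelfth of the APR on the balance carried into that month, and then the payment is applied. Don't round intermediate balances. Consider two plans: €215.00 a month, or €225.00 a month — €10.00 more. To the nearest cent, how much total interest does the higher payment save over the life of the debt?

€102.06

Monthly rate r = 25%/12 = 2.08333% = 0.0208333.
At €215.00/mo: n = ⌈−ln(1 − rB₀/P)/ln(1+r)⌉ = 30 payments (last €65.54); total interest = total paid − €4,680.00 = €1,620.54.
At €225.00/mo: 28 payments (last €123.48); total interest €1,518.48.
Interest saved = €1,620.54 − €1,518.48 = €102.06.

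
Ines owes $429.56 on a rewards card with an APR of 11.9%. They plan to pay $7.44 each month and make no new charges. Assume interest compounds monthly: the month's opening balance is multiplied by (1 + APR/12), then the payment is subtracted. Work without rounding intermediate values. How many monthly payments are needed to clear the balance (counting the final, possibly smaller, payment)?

87 payments

Monthly rate r = 11.9%/12 = 0.991667% = 0.00991667.
Recurrence: B ← B·(1+r) − $7.44.
Month 1: interest $4.26; balance after payment $426.38.
Month 2: interest $4.23; balance after payment $423.17.
Closed form: n = −ln(1 − rB₀/P)/ln(1+r) = −ln(0.42745)/ln(1.00992) ≈ 86.131, so the balance reaches zero during payment 87.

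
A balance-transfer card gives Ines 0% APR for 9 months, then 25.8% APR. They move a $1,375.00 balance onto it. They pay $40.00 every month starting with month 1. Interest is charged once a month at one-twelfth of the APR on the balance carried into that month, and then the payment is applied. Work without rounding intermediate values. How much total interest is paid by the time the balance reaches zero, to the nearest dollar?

$468

Promo months 1–9 at r₀ = 0%/12 = 0; months 10+ at r₁ = 25.8%/12 = 0.0215.
After month 9 (no interest yet): B = $1,375.00 − 9·$40.00 = $1,015.00.
Then at r₁ with $40.00/mo: n₂ = −ln(1 − r₁·B/P)/ln(1+r₁) ≈ 37.08 → 38 more payments.
Total paid = 46·$40.00 + $3.09 = $1,843.09; interest = $1,843.09 − $1,375.00 = $468.09.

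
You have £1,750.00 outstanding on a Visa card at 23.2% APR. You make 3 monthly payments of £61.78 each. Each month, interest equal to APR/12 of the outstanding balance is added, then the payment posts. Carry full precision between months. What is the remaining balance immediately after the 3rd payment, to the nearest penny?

Monthly rate r = 23.2%/12 = 1.93333% = 0.0193333.
Each month: B ← B·(1+r) − £61.78.
Month 1: interest £33.83; balance after payment £1,722.05.
Month 2: interest £33.29; balance after payment £1,693.57.
Month 3: interest £32.74; balance after payment £1,664.53.

£1,664.53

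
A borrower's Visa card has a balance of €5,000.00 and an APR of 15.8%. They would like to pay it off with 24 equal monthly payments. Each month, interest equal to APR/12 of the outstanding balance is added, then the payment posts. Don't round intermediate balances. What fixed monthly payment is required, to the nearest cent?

€244.34

Monthly rate r = 15.8%/12 = 1.31667% = 0.0131667.
Level-payment amortization: P = B₀·r / (1 − (1+r)^(−n)) = 5000.00·0.0131667 / (1 − 1.01317^(−24)).
Denominator 1 − (1+r)^(−24) = 0.269435495.
P = 65.8333 / 0.269435495 ≈ 244.34.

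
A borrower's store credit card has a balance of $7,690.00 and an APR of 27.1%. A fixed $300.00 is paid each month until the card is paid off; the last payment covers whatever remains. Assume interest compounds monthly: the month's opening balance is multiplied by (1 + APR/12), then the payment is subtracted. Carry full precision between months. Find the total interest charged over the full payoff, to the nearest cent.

Monthly rate r = 27.1%/12 = 2.25833% = 0.0225833.
Payoff takes n = ⌈−ln(1 − rB₀/P)/ln(1+r)⌉ = ⌈38.727⌉ = 39 payments; the last is $218.72.
Total paid = 38·$300.00 + $218.72 = $11,618.72.
Total interest = total paid − principal = $11,618.72 − $7,690.00 = $3,928.72.

$3,928.72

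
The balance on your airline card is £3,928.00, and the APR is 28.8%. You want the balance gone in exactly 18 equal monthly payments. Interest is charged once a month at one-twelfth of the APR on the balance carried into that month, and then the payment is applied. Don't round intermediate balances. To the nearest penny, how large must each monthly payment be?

£271.31

Monthly rate r = 28.8%/12 = 2.4% = 0.024.
Level-payment amortization: P = B₀·r / (1 − (1+r)^(−n)) = 3928.00·0.024 / (1 − 1.024^(−18)).
Denominator 1 − (1+r)^(−18) = 0.347469553.
P = 94.272 / 0.347469553 ≈ 271.31.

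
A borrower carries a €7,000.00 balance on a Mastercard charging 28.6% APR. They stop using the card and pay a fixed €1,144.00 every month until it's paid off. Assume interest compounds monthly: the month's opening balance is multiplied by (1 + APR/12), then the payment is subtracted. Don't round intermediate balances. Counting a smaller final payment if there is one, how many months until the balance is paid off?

7 payments

Monthly rate r = 28.6%/12 = 2.38333% = 0.0238333.
Recurrence: B ← B·(1+r) − €1,144.00.
Month 1: interest €166.83; balance after payment €6,022.83.
Month 2: interest €143.54; balance after payment €5,022.38.
Closed form: n = −ln(1 − rB₀/P)/ln(1+r) = −ln(0.85417)/ln(1.02383) ≈ 6.692, so the balance reaches zero during payment 7.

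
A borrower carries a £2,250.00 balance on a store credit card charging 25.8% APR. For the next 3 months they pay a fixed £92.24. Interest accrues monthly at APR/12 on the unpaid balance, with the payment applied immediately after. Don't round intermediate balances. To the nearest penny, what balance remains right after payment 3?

Monthly rate r = 25.8%/12 = 2.15% = 0.0215.
Each month: B ← B·(1+r) − £92.24.
Month 1: interest £48.38; balance after payment £2,206.14.
Month 2: interest £47.43; balance after payment £2,161.33.
Month 3: interest £46.47; balance after payment £2,115.56.

£2,115.56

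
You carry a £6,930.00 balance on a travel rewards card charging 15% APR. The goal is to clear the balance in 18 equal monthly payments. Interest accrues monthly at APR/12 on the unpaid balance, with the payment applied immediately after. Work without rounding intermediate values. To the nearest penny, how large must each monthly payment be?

Monthly rate r = 15%/12 = 1.25% = 0.0125.
Level-payment amortization: P = B₀·r / (1 − (1+r)^(−n)) = 6930.00·0.0125 / (1 − 1.0125^(−18)).
Denominator 1 − (1+r)^(−18) = 0.200369362.
P = 86.625 / 0.200369362 ≈ 432.33.

£432.33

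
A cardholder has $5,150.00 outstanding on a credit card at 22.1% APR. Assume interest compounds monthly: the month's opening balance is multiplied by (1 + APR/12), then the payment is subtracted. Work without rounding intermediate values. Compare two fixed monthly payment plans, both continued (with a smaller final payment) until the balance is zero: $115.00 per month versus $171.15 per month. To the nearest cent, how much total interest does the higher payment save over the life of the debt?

$3,398.35

Monthly rate r = 22.1%/12 = 1.84167% = 0.0184167.
At $115.00/mo: n = ⌈−ln(1 − rB₀/P)/ln(1+r)⌉ = 96 payments (last $49.75); total interest = total paid − $5,150.00 = $5,824.75.
At $171.15/mo: 45 payments (last $45.80); total interest $2,426.40.
Interest saved = $5,824.75 − $2,426.40 = $3,398.35.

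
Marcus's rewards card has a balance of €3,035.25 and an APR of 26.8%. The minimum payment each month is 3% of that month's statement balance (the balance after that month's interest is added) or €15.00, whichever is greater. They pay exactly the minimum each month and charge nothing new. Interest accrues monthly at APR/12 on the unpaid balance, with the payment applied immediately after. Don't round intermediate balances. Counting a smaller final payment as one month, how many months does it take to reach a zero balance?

278 months

Monthly rate r = 26.8%/12 = 2.23333% = 0.0223333.
While 3% of the post-interest balance exceeds €15.00, each month B ← (B·(1+r))·(1 − 0.03), i.e. B shrinks by the factor (1+r)·0.97 = 0.99166.
This holds for months 1–219. Entering month 220 the balance is €485.25; 3% of the post-interest balance is now below €15.00, so the flat €15.00 minimum applies from here.
From month 220 a fixed €15.00 at rate r clears €485.25 in 59 more payments. Total: 219 + 59 = 278 months.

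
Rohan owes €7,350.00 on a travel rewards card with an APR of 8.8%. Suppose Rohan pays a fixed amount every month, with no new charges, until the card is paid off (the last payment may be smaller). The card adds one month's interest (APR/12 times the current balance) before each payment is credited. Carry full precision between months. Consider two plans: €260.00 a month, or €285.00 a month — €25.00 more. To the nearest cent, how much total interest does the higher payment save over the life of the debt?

€89.74

Monthly rate r = 8.8%/12 = 0.733333% = 0.00733333.
At €260.00/mo: n = ⌈−ln(1 − rB₀/P)/ln(1+r)⌉ = 32 payments (last €207.12); total interest = total paid − €7,350.00 = €917.12.
At €285.00/mo: 29 payments (last €197.38); total interest €827.38.
Interest saved = €917.12 − €827.38 = €89.74.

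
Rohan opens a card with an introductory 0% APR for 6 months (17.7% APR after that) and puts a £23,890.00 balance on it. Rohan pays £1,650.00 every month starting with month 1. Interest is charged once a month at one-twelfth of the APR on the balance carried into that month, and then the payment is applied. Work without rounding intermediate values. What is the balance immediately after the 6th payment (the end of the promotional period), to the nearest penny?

£13,990.00

Promo months 1–6 at r₀ = 0%/12 = 0; months 7+ at r₁ = 17.7%/12 = 0.01475.
After month 6 (no interest yet): B = £23,890.00 − 6·£1,650.00 = £13,990.00.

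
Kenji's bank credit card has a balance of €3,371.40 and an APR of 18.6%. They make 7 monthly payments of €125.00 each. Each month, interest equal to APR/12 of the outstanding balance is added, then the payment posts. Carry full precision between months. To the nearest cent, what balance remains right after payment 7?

€2,837.90

Monthly rate r = 18.6%/12 = 1.55% = 0.0155.
Each month: B ← B·(1+r) − €125.00.
Month 1: interest €52.26; balance after payment €3,298.66.
Month 2: interest €51.13; balance after payment €3,224.79.
Month 3: interest €49.98; balance after payment €3,149.77.
Month 4: interest €48.82; balance after payment €3,073.59.
Month 5: interest €47.64; balance after payment €2,996.23.
Month 6: interest €46.44; balance after payment €2,917.67.
Month 7: interest €45.22; balance after payment €2,837.90.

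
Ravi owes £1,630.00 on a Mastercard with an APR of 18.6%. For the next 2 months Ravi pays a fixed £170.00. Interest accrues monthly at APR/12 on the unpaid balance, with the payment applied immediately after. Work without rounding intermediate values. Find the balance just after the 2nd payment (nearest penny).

£1,338.29

Monthly rate r = 18.6%/12 = 1.55% = 0.0155.
Each month: B ← B·(1+r) − £170.00.
Month 1: interest £25.27; balance after payment £1,485.27.
Month 2: interest £23.02; balance after payment £1,338.29.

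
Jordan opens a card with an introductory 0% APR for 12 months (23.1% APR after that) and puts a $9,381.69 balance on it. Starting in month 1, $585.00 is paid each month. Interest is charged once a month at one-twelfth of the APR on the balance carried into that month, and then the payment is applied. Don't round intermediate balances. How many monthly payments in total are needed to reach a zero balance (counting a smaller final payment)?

17 months

Promo months 1–12 at r₀ = 0%/12 = 0; months 13+ at r₁ = 23.1%/12 = 0.01925.
After month 12 (no interest yet): B = $9,381.69 − 12·$585.00 = $2,361.69.
Then at r₁ with $585.00/mo: n₂ = −ln(1 − r₁·B/P)/ln(1+r₁) ≈ 4.24 → 5 more payments.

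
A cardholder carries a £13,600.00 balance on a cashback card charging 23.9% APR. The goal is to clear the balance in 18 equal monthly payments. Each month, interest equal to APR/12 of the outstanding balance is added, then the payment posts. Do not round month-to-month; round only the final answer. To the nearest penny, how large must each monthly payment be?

Monthly rate r = 23.9%/12 = 1.99167% = 0.0199167.
Level-payment amortization: P = B₀·r / (1 − (1+r)^(−n)) = 13600.00·0.0199167 / (1 − 1.01992^(−18)).
Denominator 1 − (1+r)^(−18) = 0.298810179.
P = 270.867 / 0.298810179 ≈ 906.48.

£906.48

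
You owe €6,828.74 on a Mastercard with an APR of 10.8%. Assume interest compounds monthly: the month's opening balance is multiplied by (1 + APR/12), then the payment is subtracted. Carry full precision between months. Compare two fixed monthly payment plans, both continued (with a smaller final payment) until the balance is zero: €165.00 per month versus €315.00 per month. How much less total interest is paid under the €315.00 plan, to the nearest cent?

Monthly rate r = 10.8%/12 = 0.9% = 0.009.
At €165.00/mo: n = ⌈−ln(1 − rB₀/P)/ln(1+r)⌉ = 53 payments (last €1.26); total interest = total paid − €6,828.74 = €1,752.52.
At €315.00/mo: 25 payments (last €70.98); total interest €802.24.
Interest saved = €1,752.52 − €802.24 = €950.28.

€950.28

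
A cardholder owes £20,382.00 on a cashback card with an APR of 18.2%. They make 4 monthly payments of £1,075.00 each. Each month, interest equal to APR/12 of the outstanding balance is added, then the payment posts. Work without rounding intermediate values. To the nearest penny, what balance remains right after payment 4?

Monthly rate r = 18.2%/12 = 1.51667% = 0.0151667.
Each month: B ← B·(1+r) − £1,075.00.
Month 1: interest £309.13; balance after payment £19,616.13.
Month 2: interest £297.51; balance after payment £18,838.64.
Month 3: interest £285.72; balance after payment £18,049.36.
Month 4: interest £273.75; balance after payment £17,248.11.

£17,248.11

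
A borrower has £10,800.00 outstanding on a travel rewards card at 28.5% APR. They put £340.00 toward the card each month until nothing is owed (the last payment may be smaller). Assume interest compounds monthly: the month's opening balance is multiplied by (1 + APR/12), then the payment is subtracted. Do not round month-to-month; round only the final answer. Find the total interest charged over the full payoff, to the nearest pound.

Monthly rate r = 28.5%/12 = 2.375% = 0.02375.
Payoff takes n = ⌈−ln(1 − rB₀/P)/ln(1+r)⌉ = ⌈59.819⌉ = 60 payments; the last is £279.14.
Total paid = 59·£340.00 + £279.14 = £20,339.14.
Total interest = total paid − principal = £20,339.14 − £10,800.00 = £9,539.14.

£9,539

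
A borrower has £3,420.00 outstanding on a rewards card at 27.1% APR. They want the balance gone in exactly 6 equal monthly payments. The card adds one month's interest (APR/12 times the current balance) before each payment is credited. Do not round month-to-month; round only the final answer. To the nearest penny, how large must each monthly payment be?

Monthly rate r = 27.1%/12 = 2.25833% = 0.0225833.
Level-payment amortization: P = B₀·r / (1 − (1+r)^(−n)) = 3420.00·0.0225833 / (1 − 1.02258^(−6)).
Denominator 1 − (1+r)^(−6) = 0.125403491.
P = 77.235 / 0.125403491 ≈ 615.89.

£615.89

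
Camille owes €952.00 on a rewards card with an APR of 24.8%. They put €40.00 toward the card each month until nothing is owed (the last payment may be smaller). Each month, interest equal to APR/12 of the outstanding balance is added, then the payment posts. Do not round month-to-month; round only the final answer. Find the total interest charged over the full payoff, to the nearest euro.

€372

Monthly rate r = 24.8%/12 = 2.06667% = 0.0206667.
Payoff takes n = ⌈−ln(1 − rB₀/P)/ln(1+r)⌉ = ⌈33.096⌉ = 34 payments; the last is €3.87.
Total paid = 33·€40.00 + €3.87 = €1,323.87.
Total interest = total paid − principal = €1,323.87 − €952.00 = €371.87.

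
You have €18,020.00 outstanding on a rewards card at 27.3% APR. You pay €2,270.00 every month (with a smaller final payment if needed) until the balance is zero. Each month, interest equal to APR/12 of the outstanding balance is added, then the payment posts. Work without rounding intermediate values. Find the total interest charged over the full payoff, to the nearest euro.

Monthly rate r = 27.3%/12 = 2.275% = 0.02275.
Payoff takes n = ⌈−ln(1 − rB₀/P)/ln(1+r)⌉ = ⌈8.854⌉ = 9 payments; the last is €1,942.53.
Total paid = 8·€2,270.00 + €1,942.53 = €20,102.53.
Total interest = total paid − principal = €20,102.53 − €18,020.00 = €2,082.53.

€2,083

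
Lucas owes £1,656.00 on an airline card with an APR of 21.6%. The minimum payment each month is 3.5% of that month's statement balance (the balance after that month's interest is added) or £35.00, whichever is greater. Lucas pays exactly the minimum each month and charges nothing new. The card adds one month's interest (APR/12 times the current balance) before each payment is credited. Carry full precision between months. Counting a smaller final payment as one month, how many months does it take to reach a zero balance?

Monthly rate r = 21.6%/12 = 1.8% = 0.018.
While 3.5% of the post-interest balance exceeds £35.00, each month B ← (B·(1+r))·(1 − 0.035), i.e. B shrinks by the factor (1+r)·0.965 = 0.98237.
This holds for months 1–30. Entering month 31 the balance is £971.21; 3.5% of the post-interest balance is now below £35.00, so the flat £35.00 minimum applies from here.
From month 31 a fixed £35.00 at rate r clears £971.21 in 39 more payments. Total: 30 + 39 = 69 months.

69 months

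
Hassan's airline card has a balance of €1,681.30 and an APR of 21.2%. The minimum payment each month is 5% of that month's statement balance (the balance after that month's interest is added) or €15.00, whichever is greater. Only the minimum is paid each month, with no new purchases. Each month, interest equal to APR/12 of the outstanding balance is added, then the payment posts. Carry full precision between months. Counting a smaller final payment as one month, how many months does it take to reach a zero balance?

Monthly rate r = 21.2%/12 = 1.76667% = 0.0176667.
While 5% of the post-interest balance exceeds €15.00, each month B ← (B·(1+r))·(1 − 0.05), i.e. B shrinks by the factor (1+r)·0.95 = 0.96678.
This holds for months 1–52. Entering month 53 the balance is €290.24; 5% of the post-interest balance is now below €15.00, so the flat €15.00 minimum applies from here.
From month 53 a fixed €15.00 at rate r clears €290.24 in 24 more payments. Total: 52 + 24 = 76 months.

76 months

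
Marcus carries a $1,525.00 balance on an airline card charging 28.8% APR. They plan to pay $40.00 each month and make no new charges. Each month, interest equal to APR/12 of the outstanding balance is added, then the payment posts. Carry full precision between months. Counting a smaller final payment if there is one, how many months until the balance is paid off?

Monthly rate r = 28.8%/12 = 2.4% = 0.024.
Recurrence: B ← B·(1+r) − $40.00.
Month 1: interest $36.60; balance after payment $1,521.60.
Month 2: interest $36.52; balance after payment $1,518.12.
Closed form: n = −ln(1 − rB₀/P)/ln(1+r) = −ln(0.085)/ln(1.024) ≈ 103.940, so the balance reaches zero during payment 104.

104 payments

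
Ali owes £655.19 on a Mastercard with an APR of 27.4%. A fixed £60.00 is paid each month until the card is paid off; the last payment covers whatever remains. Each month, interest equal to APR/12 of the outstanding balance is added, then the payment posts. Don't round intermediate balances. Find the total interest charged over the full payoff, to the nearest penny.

£107.15

Monthly rate r = 27.4%/12 = 2.28333% = 0.0228333.
Payoff takes n = ⌈−ln(1 − rB₀/P)/ln(1+r)⌉ = ⌈12.703⌉ = 13 payments; the last is £42.34.
Total paid = 12·£60.00 + £42.34 = £762.34.
Total interest = total paid − principal = £762.34 − £655.19 = £107.15.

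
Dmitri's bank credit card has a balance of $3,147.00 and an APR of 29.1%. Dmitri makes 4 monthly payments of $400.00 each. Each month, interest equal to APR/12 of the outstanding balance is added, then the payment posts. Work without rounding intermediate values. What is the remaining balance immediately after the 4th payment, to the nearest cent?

$1,804.40

Monthly rate r = 29.1%/12 = 2.425% = 0.02425.
Each month: B ← B·(1+r) − $400.00.
Month 1: interest $76.31; balance after payment $2,823.31.
Month 2: interest $68.47; balance after payment $2,491.78.
Month 3: interest $60.43; balance after payment $2,152.21.
Month 4: interest $52.19; balance after payment $1,804.40.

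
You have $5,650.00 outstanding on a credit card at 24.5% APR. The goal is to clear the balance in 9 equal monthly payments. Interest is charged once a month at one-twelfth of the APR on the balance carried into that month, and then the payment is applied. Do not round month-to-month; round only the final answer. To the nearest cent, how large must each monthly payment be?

$693.59

Monthly rate r = 24.5%/12 = 2.04167% = 0.0204167.
Level-payment amortization: P = B₀·r / (1 − (1+r)^(−n)) = 5650.00·0.0204167 / (1 − 1.02042^(−9)).
Denominator 1 − (1+r)^(−9) = 0.166314766.
P = 115.354 / 0.166314766 ≈ 693.59.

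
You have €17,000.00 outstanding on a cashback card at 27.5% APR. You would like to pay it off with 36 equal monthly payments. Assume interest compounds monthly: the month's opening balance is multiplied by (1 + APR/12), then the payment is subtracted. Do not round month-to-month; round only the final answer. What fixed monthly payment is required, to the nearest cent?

€698.60

Monthly rate r = 27.5%/12 = 2.29167% = 0.0229167.
Level-payment amortization: P = B₀·r / (1 − (1+r)^(−n)) = 17000.00·0.0229167 / (1 − 1.02292^(−36)).
Denominator 1 − (1+r)^(−36) = 0.557665484.
P = 389.583 / 0.557665484 ≈ 698.60.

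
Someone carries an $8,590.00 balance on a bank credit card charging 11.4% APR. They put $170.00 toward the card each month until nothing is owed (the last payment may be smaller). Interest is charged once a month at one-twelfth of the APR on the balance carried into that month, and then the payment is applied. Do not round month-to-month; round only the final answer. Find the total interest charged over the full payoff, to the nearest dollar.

$3,168

Monthly rate r = 11.4%/12 = 0.95% = 0.0095.
Payoff takes n = ⌈−ln(1 − rB₀/P)/ln(1+r)⌉ = ⌈69.167⌉ = 70 payments; the last is $28.47.
Total paid = 69·$170.00 + $28.47 = $11,758.47.
Total interest = total paid − principal = $11,758.47 − $8,590.00 = $3,168.47.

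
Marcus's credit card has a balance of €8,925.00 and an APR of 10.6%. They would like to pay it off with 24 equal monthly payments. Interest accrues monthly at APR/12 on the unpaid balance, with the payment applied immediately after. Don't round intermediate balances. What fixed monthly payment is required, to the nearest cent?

€414.32

Monthly rate r = 10.6%/12 = 0.883333% = 0.00883333.
Level-payment amortization: P = B₀·r / (1 − (1+r)^(−n)) = 8925.00·0.00883333 / (1 − 1.00883^(−24)).
Denominator 1 − (1+r)^(−24) = 0.190281922.
P = 78.8375 / 0.190281922 ≈ 414.32.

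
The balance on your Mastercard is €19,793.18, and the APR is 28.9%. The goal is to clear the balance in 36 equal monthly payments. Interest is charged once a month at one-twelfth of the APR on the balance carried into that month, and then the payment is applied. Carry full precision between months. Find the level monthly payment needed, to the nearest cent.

€828.37

Monthly rate r = 28.9%/12 = 2.40833% = 0.0240833.
Level-payment amortization: P = B₀·r / (1 − (1+r)^(−n)) = 19793.18·0.0240833 / (1 − 1.02408^(−36)).
Denominator 1 − (1+r)^(−36) = 0.575449589.
P = 476.686 / 0.575449589 ≈ 828.37.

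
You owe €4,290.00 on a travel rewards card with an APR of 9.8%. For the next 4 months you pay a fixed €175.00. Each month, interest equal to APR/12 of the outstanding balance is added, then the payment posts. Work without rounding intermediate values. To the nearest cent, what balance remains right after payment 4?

€3,723.24

Monthly rate r = 9.8%/12 = 0.816667% = 0.00816667.
Each month: B ← B·(1+r) − €175.00.
Month 1: interest €35.04; balance after payment €4,150.03.
Month 2: interest €33.89; balance after payment €4,008.93.
Month 3: interest €32.74; balance after payment €3,866.67.
Month 4: interest €31.58; balance after payment €3,723.24.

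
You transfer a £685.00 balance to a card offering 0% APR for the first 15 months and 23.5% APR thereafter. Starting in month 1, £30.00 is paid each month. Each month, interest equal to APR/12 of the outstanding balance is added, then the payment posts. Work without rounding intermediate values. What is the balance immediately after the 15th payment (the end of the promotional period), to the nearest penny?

£235.00

Promo months 1–15 at r₀ = 0%/12 = 0; months 16+ at r₁ = 23.5%/12 = 0.0195833.
After month 15 (no interest yet): B = £685.00 − 15·£30.00 = £235.00.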